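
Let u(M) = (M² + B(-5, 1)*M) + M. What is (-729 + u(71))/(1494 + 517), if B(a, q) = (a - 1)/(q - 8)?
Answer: 31107/14077 ≈ 2.2098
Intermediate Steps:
B(a, q) = (-1 + a)/(-8 + q)
u(M) = M² + 13*M/7 (u(M) = (M² + ((-1 - 5)/(-8 + 1))*M) + M = (M² + (-6/(-7))*M) + M = (M² + (-⅐*(-6))*M) + M = (M² + 6*M/7) + M = M² + 13*M/7)
(-729 + u(71))/(1494 + 517) = (-729 + (⅐)*71*(13 + 7*71))/(1494 + 517) = (-729 + (⅐)*71*(13 + 497))/2011 = (-729 + (⅐)*71*510)*(1/2011) = (-729 + 36210/7)*(1/2011) = (31107/7)*(1/2011) = 31107/14077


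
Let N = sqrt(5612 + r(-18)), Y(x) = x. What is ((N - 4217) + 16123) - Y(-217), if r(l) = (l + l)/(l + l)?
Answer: 12123 + sqrt(5613) ≈ 12198.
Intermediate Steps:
r(l) = 1 (r(l) = (2*l)/((2*l)) = (2*l)*(1/(2*l)) = 1)
N = sqrt(5613) (N = sqrt(5612 + 1) = sqrt(5613) ≈ 74.920)
((N - 4217) + 16123) - Y(-217) = ((sqrt(5613) - 4217) + 16123) - 1*(-217) = ((-4217 + sqrt(5613)) + 16123) + 217 = (11906 + sqrt(5613)) + 217 = 12123 + sqrt(5613)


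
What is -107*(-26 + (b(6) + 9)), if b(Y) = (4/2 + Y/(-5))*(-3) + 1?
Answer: 9844/5 ≈ 1968.8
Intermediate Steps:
b(Y) = -5 + 3*Y/5 (b(Y) = (4*(½) + Y*(-⅕))*(-3) + 1 = (2 - Y/5)*(-3) + 1 = (-6 + 3*Y/5) + 1 = -5 + 3*Y/5)
-107*(-26 + (b(6) + 9)) = -107*(-26 + ((-5 + (⅗)*6) + 9)) = -107*(-26 + ((-5 + 18/5) + 9)) = -107*(-26 + (-7/5 + 9)) = -107*(-26 + 38/5) = -107*(-92/5) = 9844/5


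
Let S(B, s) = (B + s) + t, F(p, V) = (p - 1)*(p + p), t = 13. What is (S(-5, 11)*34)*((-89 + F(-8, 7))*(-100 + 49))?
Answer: -1812030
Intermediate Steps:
F(p, V) = 2*p*(-1 + p) (F(p, V) = (-1 + p)*(2*p) = 2*p*(-1 + p))
S(B, s) = 13 + B + s (S(B, s) = (B + s) + 13 = 13 + B + s)
(S(-5, 11)*34)*((-89 + F(-8, 7))*(-100 + 49)) = ((13 - 5 + 11)*34)*((-89 + 2*(-8)*(-1 - 8))*(-100 + 49)) = (19*34)*((-89 + 2*(-8)*(-9))*(-51)) = 646*((-89 + 144)*(-51)) = 646*(55*(-51)) = 646*(-2805) = -1812030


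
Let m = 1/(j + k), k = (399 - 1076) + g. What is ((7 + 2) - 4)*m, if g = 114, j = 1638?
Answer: 1/215 ≈ 0.0046512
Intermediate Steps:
k = -563 (k = (399 - 1076) + 114 = -677 + 114 = -563)
m = 1/1075 (m = 1/(1638 - 563) = 1/1075 ≈ 0.00093023)
((7 + 2) - 4)*m = ((7 + 2) - 4)*(1/1075) = (9 - 4)*(1/1075) = 5*(1/1075) = 1/215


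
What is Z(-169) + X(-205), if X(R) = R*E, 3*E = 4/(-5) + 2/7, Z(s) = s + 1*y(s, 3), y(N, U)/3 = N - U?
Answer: -4549/7 ≈ -649.86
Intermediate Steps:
y(N, U) = -3*U + 3*N (y(N, U) = 3*(N - U) = -3*U + 3*N)
Z(s) = -9 + 4*s (Z(s) = s + 1*(-3*3 + 3*s) = s + 1*(-9 + 3*s) = s + (-9 + 3*s) = -9 + 4*s)
E = -6/35 (E = (4/(-5) + 2/7)/3 = (4*(-⅕) + 2*(⅐))/3 = (-⅘ + 2/7)/3 = (⅓)*(-18/35) = -6/35 ≈ -0.17143)
X(R) = -6*R/35 (X(R) = R*(-6/35) = -6*R/35)
Z(-169) + X(-205) = (-9 + 4*(-169)) - 6/35*(-205) = (-9 - 676) + 246/7 = -685 + 246/7 = -4549/7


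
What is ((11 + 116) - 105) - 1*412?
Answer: -390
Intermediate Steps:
((11 + 116) - 105) - 1*412 = (127 - 105) - 412 = 22 - 412 = -390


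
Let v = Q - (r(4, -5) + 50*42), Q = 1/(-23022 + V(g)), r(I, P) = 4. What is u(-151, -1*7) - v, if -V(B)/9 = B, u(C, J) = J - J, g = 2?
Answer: 48476161/23040 ≈ 2104.0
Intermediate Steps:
u(C, J) = 0
V(B) = -9*B
Q = -1/23040 (Q = 1/(-23022 - 9*2) = 1/(-23022 - 18) = 1/(-23040) = -1/23040 ≈ -4.3403e-5)
v = -48476161/23040 (v = -1/23040 - (4 + 50*42) = -1/23040 - (4 + 2100) = -1/23040 - 1*2104 = -1/23040 - 2104 = -48476161/23040 ≈ -2104.0)
u(-151, -1*7) - v = 0 - 1*(-48476161/23040) = 0 + 48476161/23040 = 48476161/23040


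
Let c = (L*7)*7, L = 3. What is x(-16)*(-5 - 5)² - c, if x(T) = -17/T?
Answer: -163/4 ≈ -40.750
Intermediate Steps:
c = 147 (c = (3*7)*7 = 21*7 = 147)
x(-16)*(-5 - 5)² - c = (-17/(-16))*(-5 - 5)² - 1*147 = -17*(-1/16)*(-10)² - 147 = (17/16)*100 - 147 = 425/4 - 147 = -163/4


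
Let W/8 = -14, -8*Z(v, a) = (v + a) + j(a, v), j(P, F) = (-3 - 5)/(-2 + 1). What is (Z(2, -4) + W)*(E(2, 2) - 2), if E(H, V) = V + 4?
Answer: -451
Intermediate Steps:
j(P, F) = 8 (j(P, F) = -8/(-1) = -8*(-1) = 8)
E(H, V) = 4 + V
Z(v, a) = -1 - a/8 - v/8 (Z(v, a) = -((v + a) + 8)/8 = -((a + v) + 8)/8 = -(8 + a + v)/8 = -1 - a/8 - v/8)
W = -112 (W = 8*(-14) = -112)
(Z(2, -4) + W)*(E(2, 2) - 2) = ((-1 - ⅛*(-4) - ⅛*2) - 112)*((4 + 2) - 2) = ((-1 + ½ - ¼) - 112)*(6 - 2) = (-¾ - 112)*4 = -451/4*4 = -451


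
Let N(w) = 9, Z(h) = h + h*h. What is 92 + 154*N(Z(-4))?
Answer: 1478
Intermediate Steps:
Z(h) = h + h²
92 + 154*N(Z(-4)) = 92 + 154*9 = 92 + 1386 = 1478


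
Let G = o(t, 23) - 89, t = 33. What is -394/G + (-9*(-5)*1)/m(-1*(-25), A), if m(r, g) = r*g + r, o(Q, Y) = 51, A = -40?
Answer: 12748/1235 ≈ 10.322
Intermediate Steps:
m(r, g) = r + g*r (m(r, g) = g*r + r = r + g*r)
G = -38 (G = 51 - 89 = -38)
-394/G + (-9*(-5)*1)/m(-1*(-25), A) = -394/(-38) + (-9*(-5)*1)/(((-1*(-25))*(1 - 40))) = -394*(-1/38) + (45*1)/((25*(-39))) = 197/19 + 45/(-975) = 197/19 + 45*(-1/975) = 197/19 - 3/65 = 12748/1235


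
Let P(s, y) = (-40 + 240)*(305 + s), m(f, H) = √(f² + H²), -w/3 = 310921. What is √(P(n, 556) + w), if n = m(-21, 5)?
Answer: √(-871763 + 200*√466) ≈ 931.37*I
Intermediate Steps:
w = -932763 (w = -3*310921 = -932763)
m(f, H) = √(H² + f²)
n = √466 (n = √(5² + (-21)²) = √(25 + 441) = √466 ≈ 21.587)
P(s, y) = 61000 + 200*s (P(s, y) = 200*(305 + s) = 61000 + 200*s)
√(P(n, 556) + w) = √((61000 + 200*√466) - 932763) = √(-871763 + 200*√466)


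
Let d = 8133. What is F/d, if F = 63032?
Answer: 63032/8133 ≈ 7.7502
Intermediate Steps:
F/d = 63032/8133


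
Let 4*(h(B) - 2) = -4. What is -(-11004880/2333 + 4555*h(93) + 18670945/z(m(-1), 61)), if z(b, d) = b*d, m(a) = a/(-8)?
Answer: -348451455515/142313 ≈ -2.4485e+6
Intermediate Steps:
h(B) = 1 (h(B) = 2 + (¼)*(-4) = 2 - 1 = 1)
m(a) = -a/8 (m(a) = a*(-⅛) = -a/8)
-(-11004880/2333 + 4555*h(93) + 18670945/z(m(-1), 61)) = -4555/(1/(1 + (4099/((-⅛*(-1)*61)) + 4832/(-4666)))) = -4555/(1/(1 + (4099/(((⅛)*61)) + 4832*(-1/4666)))) = -(-378065/2333 + 149367560/61) = -4555/(1/(1 + (32792/61 - 2416/2333))) = -4555/(1/(1 + 76356360/142313)) = -4555/(1/(76498673/142313)) = -4555/142313/76498673 = -4555*76498673/142313 = -348451455515/142313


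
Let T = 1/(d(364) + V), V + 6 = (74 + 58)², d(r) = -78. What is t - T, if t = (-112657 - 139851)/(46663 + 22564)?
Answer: -4378557947/1200396180 ≈ -3.6476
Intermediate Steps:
t = -252508/69227 ≈ -3.6475
V = 17418 (V = -6 + (74 + 58)² = -6 + 132² = -6 + 17424 = 17418)
T = 1/17340 (T = 1/(-78 + 17418) = 1/17340 ≈ 5.7670e-5)
t - T = -252508/69227 - 1*1/17340 = -252508/69227 - 1/17340 = -4378557947/1200396180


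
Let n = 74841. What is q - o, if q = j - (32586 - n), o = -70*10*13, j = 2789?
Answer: 54144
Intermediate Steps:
o = -9100 (o = -700*13 = -9100)
q = 45044 (q = 2789 - (32586 - 1*74841) = 2789 - (32586 - 74841) = 2789 - 1*(-42255) = 2789 + 42255 = 45044)
q - o = 45044 - 1*(-9100) = 45044 + 9100 = 54144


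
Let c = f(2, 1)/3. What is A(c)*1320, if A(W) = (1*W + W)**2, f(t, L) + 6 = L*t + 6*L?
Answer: 7040/3 ≈ 2346.7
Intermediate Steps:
f(t, L) = -6 + 6*L + L*t (f(t, L) = -6 + (L*t + 6*L) = -6 + (6*L + L*t) = -6 + 6*L + L*t)
c = 2/3 (c = (-6 + 6*1 + 1*2)/3 = (-6 + 6 + 2)*(1/3) = 2*(1/3) = 2/3 ≈ 0.66667)
A(W) = 4*W**2 (A(W) = (W + W)**2 = (2*W)**2 = 4*W**2)
A(c)*1320 = (4*(2/3)**2)*1320 = (4*(4/9))*1320 = (16/9)*1320 = 7040/3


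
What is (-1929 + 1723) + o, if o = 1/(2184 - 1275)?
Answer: -187253/909 ≈ -206.00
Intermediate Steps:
o = 1/909 ≈ 0.0011001
(-1929 + 1723) + o = (-1929 + 1723) + 1/909 = -206 + 1/909 = -187253/909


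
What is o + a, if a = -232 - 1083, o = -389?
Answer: -1704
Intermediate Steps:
a = -1315
o + a = -389 - 1315 = -1704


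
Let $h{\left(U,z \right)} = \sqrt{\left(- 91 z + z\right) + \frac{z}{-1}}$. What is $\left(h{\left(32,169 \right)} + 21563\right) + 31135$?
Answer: $52698 + 13 i \sqrt{91} \approx 52698.0 + 124.01 i$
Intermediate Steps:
$h{\left(U,z \right)} = \sqrt{91} \sqrt{- z}$ ($h{\left(U,z \right)} = \sqrt{- 90 z + z \left(-1\right)} = \sqrt{- 90 z - z} = \sqrt{- 91 z} = \sqrt{91} \sqrt{- z}$)
$\left(h{\left(32,169 \right)} + 21563\right) + 31135 = \left(\sqrt{91} \sqrt{\left(-1\right) 169} + 21563\right) + 31135 = \left(\sqrt{91} \sqrt{-169} + 21563\right) + 31135 = \left(\sqrt{91} \cdot 13 i + 21563\right) + 31135 = \left(13 i \sqrt{91} + 21563\right) + 31135 = \left(21563 + 13 i \sqrt{91}\right) + 31135 = 52698 + 13 i \sqrt{91}$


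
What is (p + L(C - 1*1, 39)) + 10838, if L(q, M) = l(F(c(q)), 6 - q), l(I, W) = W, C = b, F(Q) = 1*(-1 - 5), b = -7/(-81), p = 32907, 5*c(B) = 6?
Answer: 3543905/81 ≈ 43752.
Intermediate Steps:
c(B) = 6/5 (c(B) = (⅕)*6 = 6/5)
b = 7/81 (b = -7*(-1/81) = 7/81 ≈ 0.086420)
F(Q) = -6 (F(Q) = 1*(-6) = -6)
C = 7/81 ≈ 0.086420
L(q, M) = 6 - q
(p + L(C - 1*1, 39)) + 10838 = (32907 + (6 - (7/81 - 1*1))) + 10838 = (32907 + (6 - (7/81 - 1))) + 10838 = (32907 + (6 - 1*(-74/81))) + 10838 = (32907 + (6 + 74/81)) + 10838 = (32907 + 560/81) + 10838 = 2666027/81 + 10838 = 3543905/81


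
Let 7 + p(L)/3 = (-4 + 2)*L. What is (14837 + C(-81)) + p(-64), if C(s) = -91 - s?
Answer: 15190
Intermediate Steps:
p(L) = -21 - 6*L (p(L) = -21 + 3*((-4 + 2)*L) = -21 + 3*(-2*L) = -21 - 6*L)
(14837 + C(-81)) + p(-64) = (14837 + (-91 - 1*(-81))) + (-21 - 6*(-64)) = (14837 + (-91 + 81)) + (-21 + 384) = (14837 - 10) + 363 = 14827 + 363 = 15190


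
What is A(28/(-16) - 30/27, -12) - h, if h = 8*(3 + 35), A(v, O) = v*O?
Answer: -809/3 ≈ -269.67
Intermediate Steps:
A(v, O) = O*v
h = 304 (h = 8*38 = 304)
A(28/(-16) - 30/27, -12) - h = -12*(28/(-16) - 30/27) - 1*304 = -12*(28*(-1/16) - 30*1/27) - 304 = -12*(-7/4 - 10/9) - 304 = -12*(-103/36) - 304 = 103/3 - 304 = -809/3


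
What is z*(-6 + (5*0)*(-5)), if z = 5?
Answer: -30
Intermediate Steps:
z*(-6 + (5*0)*(-5)) = 5*(-6 + (5*0)*(-5)) = 5*(-6 + 0*(-5)) = 5*(-6 + 0) = 5*(-6) = -30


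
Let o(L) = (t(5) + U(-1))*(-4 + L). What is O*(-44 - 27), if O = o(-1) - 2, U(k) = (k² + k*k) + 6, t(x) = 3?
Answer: 4047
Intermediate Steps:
U(k) = 6 + 2*k² (U(k) = (k² + k²) + 6 = 2*k² + 6 = 6 + 2*k²)
o(L) = -44 + 11*L (o(L) = (3 + (6 + 2*(-1)²))*(-4 + L) = (3 + (6 + 2*1))*(-4 + L) = (3 + (6 + 2))*(-4 + L) = (3 + 8)*(-4 + L) = 11*(-4 + L) = -44 + 11*L)
O = -57 (O = (-44 + 11*(-1)) - 2 = (-44 - 11) - 2 = -55 - 2 = -57)
O*(-44 - 27) = -57*(-44 - 27) = -57*(-71) = 4047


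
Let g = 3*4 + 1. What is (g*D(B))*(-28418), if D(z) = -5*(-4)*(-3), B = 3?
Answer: 22166040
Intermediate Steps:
D(z) = -60 (D(z) = 20*(-3) = -60)
g = 13 (g = 12 + 1 = 13)
(g*D(B))*(-28418) = (13*(-60))*(-28418) = -780*(-28418) = 22166040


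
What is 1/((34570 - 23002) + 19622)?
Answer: 1/31190 ≈ 3.2062e-5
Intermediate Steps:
1/((34570 - 23002) + 19622) = 1/(11568 + 19622) = 1/31190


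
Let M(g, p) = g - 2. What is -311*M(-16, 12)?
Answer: 5598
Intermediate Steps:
M(g, p) = -2 + g
-311*M(-16, 12) = -311*(-2 - 16) = -311*(-18) = 5598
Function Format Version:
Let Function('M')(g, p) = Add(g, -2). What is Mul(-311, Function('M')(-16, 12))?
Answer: 5598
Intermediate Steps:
Function('M')(g, p) = Add(-2, g)
Mul(-311, Function('M')(-16, 12)) = Mul(-311, Add(-2, -16)) = Mul(-311, -18) = 5598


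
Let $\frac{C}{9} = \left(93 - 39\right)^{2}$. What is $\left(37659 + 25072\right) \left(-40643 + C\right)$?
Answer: $-903263669$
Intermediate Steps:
$C = 26244$ ($C = 9 \left(93 - 39\right)^{2} = 9 \cdot 54^{2} = 9 \cdot 2916 = 26244$)
$\left(37659 + 25072\right) \left(-40643 + C\right) = \left(37659 + 25072\right) \left(-40643 + 26244\right) = 62731 \left(-14399\right) = -903263669$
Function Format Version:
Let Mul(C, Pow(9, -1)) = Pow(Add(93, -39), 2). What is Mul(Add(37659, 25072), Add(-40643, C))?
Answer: -903263669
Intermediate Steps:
C = 26244 (C = Mul(9, Pow(Add(93, -39), 2)) = Mul(9, Pow(54, 2)) = Mul(9, 2916) = 26244)
Mul(Add(37659, 25072), Add(-40643, C)) = Mul(Add(37659, 25072), Add(-40643, 26244)) = Mul(62731, -14399) = -903263669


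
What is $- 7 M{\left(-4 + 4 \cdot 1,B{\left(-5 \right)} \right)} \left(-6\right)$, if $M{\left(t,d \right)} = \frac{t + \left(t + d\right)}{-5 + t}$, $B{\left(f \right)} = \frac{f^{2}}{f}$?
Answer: $42$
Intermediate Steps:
$B{\left(f \right)} = f$
$M{\left(t,d \right)} = \frac{d + 2 t}{-5 + t}$ ($M{\left(t,d \right)} = \frac{t + \left(d + t\right)}{-5 + t} = \frac{d + 2 t}{-5 + t}$)
$- 7 M{\left(-4 + 4 \cdot 1,B{\left(-5 \right)} \right)} \left(-6\right) = - 7 \frac{-5 + 2 \left(-4 + 4 \cdot 1\right)}{-5 + \left(-4 + 4 \cdot 1\right)} \left(-6\right) = - 7 \frac{-5 + 2 \left(-4 + 4\right)}{-5 + \left(-4 + 4\right)} \left(-6\right) = - 7 \frac{-5 + 2 \cdot 0}{-5 + 0} \left(-6\right) = - 7 \frac{-5 + 0}{-5} \left(-6\right) = - 7 \left(\left(- \frac{1}{5}\right) \left(-5\right)\right) \left(-6\right) = \left(-7\right) 1 \left(-6\right) = \left(-7\right) \left(-6\right) = 42$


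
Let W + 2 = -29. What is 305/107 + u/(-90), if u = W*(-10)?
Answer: -572/963 ≈ -0.59398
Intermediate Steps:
W = -31 (W = -2 - 29 = -31)
u = 310 (u = -31*(-10) = 310)
305/107 + u/(-90) = 305/107 + 310/(-90) = 305*(1/107) + 310*(-1/90) = 305/107 - 31/9 = -572/963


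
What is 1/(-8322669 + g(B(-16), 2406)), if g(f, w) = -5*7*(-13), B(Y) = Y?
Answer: -1/8322214 ≈ -1.2016e-7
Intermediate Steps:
g(f, w) = 455 (g(f, w) = -35*(-13) = 455)
1/(-8322669 + g(B(-16), 2406)) = 1/(-8322669 + 455) = 1/(-8322214) = -1/8322214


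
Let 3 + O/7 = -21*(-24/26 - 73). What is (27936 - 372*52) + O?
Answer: 252690/13 ≈ 19438.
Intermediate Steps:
O = 140994/13 (O = -21 + 7*(-21*(-24/26 - 73)) = -21 + 7*(-21*(-24*1/26 - 73)) = -21 + 7*(-21*(-12/13 - 73)) = -21 + 7*(-21*(-961/13)) = -21 + 7*(20181/13) = -21 + 141267/13 = 140994/13 ≈ 10846.)
(27936 - 372*52) + O = (27936 - 372*52) + 140994/13 = (27936 - 19344) + 140994/13 = 8592 + 140994/13 = 252690/13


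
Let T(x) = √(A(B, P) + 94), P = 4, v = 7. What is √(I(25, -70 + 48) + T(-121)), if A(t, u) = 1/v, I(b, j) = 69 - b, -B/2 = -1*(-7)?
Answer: √(2156 + 7*√4613)/7 ≈ 7.3282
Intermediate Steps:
B = -14 (B = -(-2)*(-7) = -2*7 = -14)
A(t, u) = ⅐ (A(t, u) = 1/7 = ⅐)
T(x) = √4613/7 (T(x) = √(⅐ + 94) = √(659/7) = √4613/7)
√(I(25, -70 + 48) + T(-121)) = √((69 - 1*25) + √4613/7) = √((69 - 25) + √4613/7) = √(44 + √4613/7)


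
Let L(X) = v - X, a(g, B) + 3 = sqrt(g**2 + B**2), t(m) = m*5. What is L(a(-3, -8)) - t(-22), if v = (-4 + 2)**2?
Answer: 117 - sqrt(73) ≈ 108.46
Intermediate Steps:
v = 4 (v = (-2)**2 = 4)
t(m) = 5*m
a(g, B) = -3 + sqrt(B**2 + g**2) (a(g, B) = -3 + sqrt(g**2 + B**2) = -3 + sqrt(B**2 + g**2))
L(X) = 4 - X
L(a(-3, -8)) - t(-22) = (4 - (-3 + sqrt((-8)**2 + (-3)**2))) - 5*(-22) = (4 - (-3 + sqrt(64 + 9))) - 1*(-110) = (4 - (-3 + sqrt(73))) + 110 = (4 + (3 - sqrt(73))) + 110 = (7 - sqrt(73)) + 110 = 117 - sqrt(73)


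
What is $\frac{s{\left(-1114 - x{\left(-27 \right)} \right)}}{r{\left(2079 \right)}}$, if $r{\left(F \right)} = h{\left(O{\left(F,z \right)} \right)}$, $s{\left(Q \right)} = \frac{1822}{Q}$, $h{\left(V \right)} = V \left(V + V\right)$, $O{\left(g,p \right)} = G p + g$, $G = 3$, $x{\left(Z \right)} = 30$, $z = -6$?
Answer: $- \frac{911}{4859392824} \approx -1.8747 \cdot 10^{-7}$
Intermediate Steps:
$O{\left(g,p \right)} = g + 3 p$ ($O{\left(g,p \right)} = 3 p + g = g + 3 p$)
$h{\left(V \right)} = 2 V^{2}$ ($h{\left(V \right)} = V 2 V = 2 V^{2}$)
$r{\left(F \right)} = 2 \left(-18 + F\right)^{2}$ ($r{\left(F \right)} = 2 \left(F + 3 \left(-6\right)\right)^{2} = 2 \left(F - 18\right)^{2} = 2 \left(-18 + F\right)^{2}$)
$\frac{s{\left(-1114 - x{\left(-27 \right)} \right)}}{r{\left(2079 \right)}} = \frac{1822 \frac{1}{-1114 - 30}}{2 \left(-18 + 2079\right)^{2}} = \frac{1822 \frac{1}{-1114 - 30}}{2 \cdot 2061^{2}} = \frac{1822 \frac{1}{-1144}}{2 \cdot 4247721} = \frac{1822 \left(- \frac{1}{1144}\right)}{8495442} = \left(- \frac{911}{572}\right) \frac{1}{8495442} = - \frac{911}{4859392824}$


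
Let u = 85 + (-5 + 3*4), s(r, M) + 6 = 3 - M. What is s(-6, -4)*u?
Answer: 92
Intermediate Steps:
s(r, M) = -3 - M (s(r, M) = -6 + (3 - M) = -3 - M)
u = 92 (u = 85 + (-5 + 12) = 85 + 7 = 92)
s(-6, -4)*u = (-3 - 1*(-4))*92 = (-3 + 4)*92 = 1*92 = 92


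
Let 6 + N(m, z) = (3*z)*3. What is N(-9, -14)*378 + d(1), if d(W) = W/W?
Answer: -49895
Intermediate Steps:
N(m, z) = -6 + 9*z (N(m, z) = -6 + (3*z)*3 = -6 + 9*z)
d(W) = 1
N(-9, -14)*378 + d(1) = (-6 + 9*(-14))*378 + 1 = (-6 - 126)*378 + 1 = -132*378 + 1 = -49896 + 1 = -49895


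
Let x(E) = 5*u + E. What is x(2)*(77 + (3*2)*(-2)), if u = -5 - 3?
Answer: -2470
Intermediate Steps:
u = -8
x(E) = -40 + E (x(E) = 5*(-8) + E = -40 + E)
x(2)*(77 + (3*2)*(-2)) = (-40 + 2)*(77 + (3*2)*(-2)) = -38*(77 + 6*(-2)) = -38*(77 - 12) = -38*65 = -2470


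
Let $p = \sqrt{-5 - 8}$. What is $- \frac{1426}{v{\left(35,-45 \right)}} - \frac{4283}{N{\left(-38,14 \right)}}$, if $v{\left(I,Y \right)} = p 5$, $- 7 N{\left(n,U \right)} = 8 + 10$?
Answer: $\frac{29981}{18} + \frac{1426 i \sqrt{13}}{65} \approx 1665.6 + 79.1 i$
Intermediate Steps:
$N{\left(n,U \right)} = - \frac{18}{7}$ ($N{\left(n,U \right)} = - \frac{8 + 10}{7} = \left(- \frac{1}{7}\right) 18 = - \frac{18}{7}$)
$p = i \sqrt{13}$ ($p = \sqrt{-13} = i \sqrt{13} \approx 3.6056 i$)
$v{\left(I,Y \right)} = 5 i \sqrt{13}$ ($v{\left(I,Y \right)} = i \sqrt{13} \cdot 5 = 5 i \sqrt{13}$)
$- \frac{1426}{v{\left(35,-45 \right)}} - \frac{4283}{N{\left(-38,14 \right)}} = - \frac{1426}{5 i \sqrt{13}} - \frac{4283}{- \frac{18}{7}} = - 1426 \left(- \frac{i \sqrt{13}}{65}\right) - - \frac{29981}{18} = \frac{1426 i \sqrt{13}}{65} + \frac{29981}{18} = \frac{29981}{18} + \frac{1426 i \sqrt{13}}{65}$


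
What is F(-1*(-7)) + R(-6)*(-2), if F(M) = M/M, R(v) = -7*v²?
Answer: 505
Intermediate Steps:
F(M) = 1
F(-1*(-7)) + R(-6)*(-2) = 1 - 7*(-6)²*(-2) = 1 - 7*36*(-2) = 1 - 252*(-2) = 1 + 504 = 505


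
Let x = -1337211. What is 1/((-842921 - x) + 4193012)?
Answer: 1/4687302 ≈ 2.1334e-7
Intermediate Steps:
1/((-842921 - x) + 4193012) = 1/((-842921 - 1*(-1337211)) + 4193012) = 1/((-842921 + 1337211) + 4193012) = 1/(494290 + 4193012) = 1/4687302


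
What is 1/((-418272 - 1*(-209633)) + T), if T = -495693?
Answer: -1/704332 ≈ -1.4198e-6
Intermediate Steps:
1/((-418272 - 1*(-209633)) + T) = 1/((-418272 - 1*(-209633)) - 495693) = 1/((-418272 + 209633) - 495693) = 1/(-208639 - 495693) = 1/(-704332) = -1/704332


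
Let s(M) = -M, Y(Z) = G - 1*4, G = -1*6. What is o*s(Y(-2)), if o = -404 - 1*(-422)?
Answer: 180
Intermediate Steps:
G = -6
o = 18 (o = -404 + 422 = 18)
Y(Z) = -10 (Y(Z) = -6 - 1*4 = -6 - 4 = -10)
o*s(Y(-2)) = 18*(-1*(-10)) = 18*10 = 180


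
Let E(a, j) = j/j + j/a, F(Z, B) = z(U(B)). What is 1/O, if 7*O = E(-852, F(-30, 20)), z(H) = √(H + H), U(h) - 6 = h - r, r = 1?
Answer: 2540664/362927 + 14910*√2/362927 ≈ 7.0586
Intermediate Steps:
U(h) = 5 + h (U(h) = 6 + (h - 1*1) = 6 + (h - 1) = 6 + (-1 + h) = 5 + h)
z(H) = √2*√H (z(H) = √(2*H) = √2*√H)
F(Z, B) = √2*√(5 + B)
E(a, j) = 1 + j/a
O = ⅐ - 5*√2/5964 (O = ((-852 + √(10 + 2*20))/(-852))/7 = (-(-852 + √(10 + 40))/852)/7 = (-(-852 + √50)/852)/7 = (-(-852 + 5*√2)/852)/7 = (1 - 5*√2/852)/7 = ⅐ - 5*√2/5964 ≈ 0.14167)
1/O = 1/(⅐ - 5*√2/5964)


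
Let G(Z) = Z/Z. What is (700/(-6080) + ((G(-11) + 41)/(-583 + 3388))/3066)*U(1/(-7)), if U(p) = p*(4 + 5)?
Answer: 21499413/145246640 ≈ 0.14802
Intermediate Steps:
G(Z) = 1
U(p) = 9*p (U(p) = p*9 = 9*p)
(700/(-6080) + ((G(-11) + 41)/(-583 + 3388))/3066)*U(1/(-7)) = (700/(-6080) + ((1 + 41)/(-583 + 3388))/3066)*(9/(-7)) = (700*(-1/6080) + (42/2805)*(1/3066))*(9*(-⅐)) = (-35/304 + (42*(1/2805))*(1/3066))*(-9/7) = (-35/304 + (14/935)*(1/3066))*(-9/7) = (-35/304 + 1/204765)*(-9/7) = -7166471/62248560*(-9/7) = 21499413/145246640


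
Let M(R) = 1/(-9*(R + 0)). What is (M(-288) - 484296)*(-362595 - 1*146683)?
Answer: 319647122326609/1296 ≈ 2.4664e+11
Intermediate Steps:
M(R) = -1/(9*R) (M(R) = 1/(-9*R) = -1/(9*R))
(M(-288) - 484296)*(-362595 - 1*146683) = (-1/9/(-288) - 484296)*(-362595 - 1*146683) = (-1/9*(-1/288) - 484296)*(-362595 - 146683) = (1/2592 - 484296)*(-509278) = -1255295231/2592*(-509278) = 319647122326609/1296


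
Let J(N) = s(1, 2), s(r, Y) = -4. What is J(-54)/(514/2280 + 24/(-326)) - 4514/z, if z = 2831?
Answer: -2231570134/79865341 ≈ -27.942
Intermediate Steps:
J(N) = -4
J(-54)/(514/2280 + 24/(-326)) - 4514/z = -4/(514/2280 + 24/(-326)) - 4514/2831 = -4/(514*(1/2280) + 24*(-1/326)) - 4514*1/2831 = -4/(257/1140 - 12/163) - 4514/2831 = -4/28211/185820 - 4514/2831 = -4*185820/28211 - 4514/2831 = -743280/28211 - 4514/2831 = -2231570134/79865341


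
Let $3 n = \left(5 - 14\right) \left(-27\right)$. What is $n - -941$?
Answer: $1022$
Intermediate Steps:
$n = 81$ ($n = \frac{\left(5 - 14\right) \left(-27\right)}{3} = \frac{\left(-9\right) \left(-27\right)}{3} = \frac{1}{3} \cdot 243 = 81$)
$n - -941 = 81 - -941 = 81 + 941 = 1022$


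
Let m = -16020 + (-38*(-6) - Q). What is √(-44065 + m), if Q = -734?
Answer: I*√59123 ≈ 243.15*I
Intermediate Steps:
m = -15058 (m = -16020 + (-38*(-6) - 1*(-734)) = -16020 + (228 + 734) = -16020 + 962 = -15058)
√(-44065 + m) = √(-44065 - 15058) = √(-59123) = I*√59123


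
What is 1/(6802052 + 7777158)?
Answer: 1/14579210 ≈ 6.8591e-8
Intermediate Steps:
1/(6802052 + 7777158) = 1/14579210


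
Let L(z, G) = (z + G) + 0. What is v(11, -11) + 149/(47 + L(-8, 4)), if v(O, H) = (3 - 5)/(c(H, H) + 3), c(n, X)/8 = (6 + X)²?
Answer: 30161/8729 ≈ 3.4553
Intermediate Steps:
L(z, G) = G + z (L(z, G) = (G + z) + 0 = G + z)
c(n, X) = 8*(6 + X)²
v(O, H) = -2/(3 + 8*(6 + H)²) (v(O, H) = (3 - 5)/(8*(6 + H)² + 3) = -2/(3 + 8*(6 + H)²))
v(11, -11) + 149/(47 + L(-8, 4)) = -2/(3 + 8*(6 - 11)²) + 149/(47 + (4 - 8)) = -2/(3 + 8*(-5)²) + 149/(47 - 4) = -2/(3 + 8*25) + 149/43 = -2/(3 + 200) + (1/43)*149 = -2/203 + 149/43 = 30161/8729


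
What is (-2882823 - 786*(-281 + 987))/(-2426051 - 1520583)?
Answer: 3437739/3946634 ≈ 0.87106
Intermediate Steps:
(-2882823 - 786*(-281 + 987))/(-2426051 - 1520583) = (-2882823 - 786*706)/(-3946634) = (-2882823 - 554916)*(-1/3946634) = -3437739*(-1/3946634) = 3437739/3946634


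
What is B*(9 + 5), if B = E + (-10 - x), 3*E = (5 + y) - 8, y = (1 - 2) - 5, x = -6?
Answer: -98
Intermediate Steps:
y = -6 (y = -1 - 5 = -6)
E = -3 (E = ((5 - 6) - 8)/3 = (-1 - 8)/3 = (⅓)*(-9) = -3)
B = -7 (B = -3 + (-10 - 1*(-6)) = -3 + (-10 + 6) = -3 - 4 = -7)
B*(9 + 5) = -7*(9 + 5) = -7*14 = -98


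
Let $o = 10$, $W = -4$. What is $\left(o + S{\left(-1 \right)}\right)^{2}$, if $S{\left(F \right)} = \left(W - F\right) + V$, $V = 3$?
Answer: $100$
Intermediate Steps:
$S{\left(F \right)} = -1 - F$ ($S{\left(F \right)} = \left(-4 - F\right) + 3 = -1 - F$)
$\left(o + S{\left(-1 \right)}\right)^{2} = \left(10 - 0\right)^{2} = \left(10 + \left(-1 + 1\right)\right)^{2} = \left(10 + 0\right)^{2} = 10^{2} = 100$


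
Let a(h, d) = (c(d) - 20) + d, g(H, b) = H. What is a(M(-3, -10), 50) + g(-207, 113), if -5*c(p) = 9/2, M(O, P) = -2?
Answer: -1779/10 ≈ -177.90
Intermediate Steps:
c(p) = -9/10 (c(p) = -9/(5*2) = -1/5*9/2 = -9/10)
a(h, d) = -209/10 + d (a(h, d) = (-9/10 - 20) + d = -209/10 + d)
a(M(-3, -10), 50) + g(-207, 113) = (-209/10 + 50) - 207 = 291/10 - 207 = -1779/10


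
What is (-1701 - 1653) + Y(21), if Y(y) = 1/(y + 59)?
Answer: -268319/80 ≈ -3354.0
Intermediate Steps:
Y(y) = 1/(59 + y)
(-1701 - 1653) + Y(21) = (-1701 - 1653) + 1/(59 + 21) = -3354 + 1/80 = -268319/80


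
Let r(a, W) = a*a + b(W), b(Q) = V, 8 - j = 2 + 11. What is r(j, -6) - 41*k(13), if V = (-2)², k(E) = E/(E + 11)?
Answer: 163/24 ≈ 6.7917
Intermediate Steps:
j = -5 (j = 8 - (2 + 11) = 8 - 1*13 = 8 - 13 = -5)
k(E) = E/(11 + E)
V = 4
b(Q) = 4
r(a, W) = 4 + a² (r(a, W) = a*a + 4 = a² + 4 = 4 + a²)
r(j, -6) - 41*k(13) = (4 + (-5)²) - 533/(11 + 13) = (4 + 25) - 533/24 = 29 - 533/24 = 163/24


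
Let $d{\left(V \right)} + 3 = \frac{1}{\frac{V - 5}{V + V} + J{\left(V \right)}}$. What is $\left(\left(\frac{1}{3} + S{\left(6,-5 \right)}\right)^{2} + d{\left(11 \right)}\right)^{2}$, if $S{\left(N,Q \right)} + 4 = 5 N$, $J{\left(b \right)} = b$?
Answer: $\frac{593878303225}{1245456} \approx 4.7684 \cdot 10^{5}$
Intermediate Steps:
$S{\left(N,Q \right)} = -4 + 5 N$
$d{\left(V \right)} = -3 + \frac{1}{V + \frac{-5 + V}{2 V}}$ ($d{\left(V \right)} = -3 + \frac{1}{\frac{V - 5}{V + V} + V} = -3 + \frac{1}{\frac{-5 + V}{2 V} + V} = -3 + \frac{1}{V + \frac{-5 + V}{2 V}}$)
$\left(\left(\frac{1}{3} + S{\left(6,-5 \right)}\right)^{2} + d{\left(11 \right)}\right)^{2} = \left(\left(\frac{1}{3} + \left(-4 + 5 \cdot 6\right)\right)^{2} + \frac{15 - 11 - 6 \cdot 11^{2}}{-5 + 11 + 2 \cdot 11^{2}}\right)^{2} = \left(\left(\frac{1}{3} + \left(-4 + 30\right)\right)^{2} + \frac{15 - 11 - 726}{-5 + 11 + 2 \cdot 121}\right)^{2} = \left(\left(\frac{1}{3} + 26\right)^{2} + \frac{15 - 11 - 726}{-5 + 11 + 242}\right)^{2} = \left(\left(\frac{79}{3}\right)^{2} + \frac{1}{248} \left(-722\right)\right)^{2} = \left(\frac{6241}{9} + \frac{1}{248} \left(-722\right)\right)^{2} = \left(\frac{6241}{9} - \frac{361}{124}\right)^{2} = \left(\frac{770635}{1116}\right)^{2} = \frac{593878303225}{1245456}$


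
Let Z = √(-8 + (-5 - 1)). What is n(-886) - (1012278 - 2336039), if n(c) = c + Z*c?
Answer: 1322875 - 886*I*√14 ≈ 1.3229e+6 - 3315.1*I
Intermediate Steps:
Z = I*√14 (Z = √(-8 - 6) = √(-14) = I*√14 ≈ 3.7417*I)
n(c) = c + I*c*√14 (n(c) = c + (I*√14)*c = c + I*c*√14)
n(-886) - (1012278 - 2336039) = -886*(1 + I*√14) - (1012278 - 2336039) = (-886 - 886*I*√14) - 1*(-1323761) = (-886 - 886*I*√14) + 1323761 = 1322875 - 886*I*√14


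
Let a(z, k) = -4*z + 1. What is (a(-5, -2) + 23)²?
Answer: 1936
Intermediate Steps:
a(z, k) = 1 - 4*z
(a(-5, -2) + 23)² = ((1 - 4*(-5)) + 23)² = ((1 + 20) + 23)² = (21 + 23)² = 44² = 1936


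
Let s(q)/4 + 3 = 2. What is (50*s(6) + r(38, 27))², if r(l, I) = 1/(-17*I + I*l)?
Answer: 12859333201/321489 ≈ 39999.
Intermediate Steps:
s(q) = -4 (s(q) = -12 + 4*2 = -12 + 8 = -4)
(50*s(6) + r(38, 27))² = (50*(-4) + 1/(27*(-17 + 38)))² = (-200 + (1/27)/21)² = (-200 + (1/27)*(1/21))² = (-200 + 1/567)² = (-113399/567)² = 12859333201/321489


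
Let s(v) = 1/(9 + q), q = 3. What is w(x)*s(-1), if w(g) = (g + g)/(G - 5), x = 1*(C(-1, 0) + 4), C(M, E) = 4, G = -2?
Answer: -4/21 ≈ -0.19048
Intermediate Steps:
x = 8 (x = 1*(4 + 4) = 1*8 = 8)
s(v) = 1/12 (s(v) = 1/(9 + 3) = 1/12)
w(g) = -2*g/7 (w(g) = (g + g)/(-2 - 5) = (2*g)/(-7) = (2*g)*(-⅐) = -2*g/7)
w(x)*s(-1) = -2/7*8*(1/12) = -16/7*1/12 = -4/21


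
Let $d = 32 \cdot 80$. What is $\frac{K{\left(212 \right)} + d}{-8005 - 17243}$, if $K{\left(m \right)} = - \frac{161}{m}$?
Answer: $- \frac{180853}{1784192} \approx -0.10136$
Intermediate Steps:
$d = 2560$
$\frac{K{\left(212 \right)} + d}{-8005 - 17243} = \frac{- \frac{161}{212} + 2560}{-8005 - 17243} = \frac{\left(-161\right) \frac{1}{212} + 2560}{-25248} = \left(- \frac{161}{212} + 2560\right) \left(- \frac{1}{25248}\right) = \frac{542559}{212} \left(- \frac{1}{25248}\right) = - \frac{180853}{1784192}$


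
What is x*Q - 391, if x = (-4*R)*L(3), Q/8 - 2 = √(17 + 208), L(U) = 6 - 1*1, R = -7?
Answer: 18649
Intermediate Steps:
L(U) = 5 (L(U) = 6 - 1 = 5)
Q = 136 (Q = 16 + 8*√(17 + 208) = 16 + 8*√225 = 16 + 8*15 = 16 + 120 = 136)
x = 140 (x = -4*(-7)*5 = 28*5 = 140)
x*Q - 391 = 140*136 - 391 = 19040 - 391 = 18649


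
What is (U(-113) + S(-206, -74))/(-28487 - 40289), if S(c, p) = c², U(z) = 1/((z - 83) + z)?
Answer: -13112723/21251784 ≈ -0.61702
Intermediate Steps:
U(z) = 1/(-83 + 2*z) (U(z) = 1/((-83 + z) + z) = 1/(-83 + 2*z))
(U(-113) + S(-206, -74))/(-28487 - 40289) = (1/(-83 + 2*(-113)) + (-206)²)/(-28487 - 40289) = (1/(-83 - 226) + 42436)/(-68776) = (1/(-309) + 42436)*(-1/68776) = (-1/309 + 42436)*(-1/68776) = (13112723/309)*(-1/68776) = -13112723/21251784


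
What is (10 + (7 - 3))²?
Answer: 196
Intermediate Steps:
(10 + (7 - 3))² = (10 + 4)² = 14² = 196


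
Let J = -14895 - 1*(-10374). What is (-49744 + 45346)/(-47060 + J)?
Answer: 4398/51581 ≈ 0.085264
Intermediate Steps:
J = -4521 (J = -14895 + 10374 = -4521)
(-49744 + 45346)/(-47060 + J) = (-49744 + 45346)/(-47060 - 4521) = -4398/(-51581) = -4398*(-1/51581) = 4398/51581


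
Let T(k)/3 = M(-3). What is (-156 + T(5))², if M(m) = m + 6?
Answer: 21609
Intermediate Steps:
M(m) = 6 + m
T(k) = 9 (T(k) = 3*(6 - 3) = 3*3 = 9)
(-156 + T(5))² = (-156 + 9)² = (-147)² = 21609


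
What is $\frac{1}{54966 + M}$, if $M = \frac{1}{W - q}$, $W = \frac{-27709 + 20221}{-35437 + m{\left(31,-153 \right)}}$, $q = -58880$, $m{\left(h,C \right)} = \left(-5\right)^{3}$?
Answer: $\frac{348983008}{19182200023655} \approx 1.8193 \cdot 10^{-5}$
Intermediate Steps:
$m{\left(h,C \right)} = -125$
$W = \frac{1248}{5927}$ ($W = \frac{-27709 + 20221}{-35437 - 125} = - \frac{7488}{-35562} = \left(-7488\right) \left(- \frac{1}{35562}\right) = \frac{1248}{5927} \approx 0.21056$)
$M = \frac{5927}{348983008}$ ($M = \frac{1}{\frac{1248}{5927} - -58880} = \frac{1}{\frac{1248}{5927} + 58880} = \frac{1}{\frac{348983008}{5927}} = \frac{5927}{348983008} \approx 1.6984 \cdot 10^{-5}$)
$\frac{1}{54966 + M} = \frac{1}{54966 + \frac{5927}{348983008}} = \frac{1}{\frac{19182200023655}{348983008}} = \frac{348983008}{19182200023655}$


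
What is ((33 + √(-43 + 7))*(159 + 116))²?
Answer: 79633125 + 29947500*I ≈ 7.9633e+7 + 2.9947e+7*I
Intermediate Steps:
((33 + √(-43 + 7))*(159 + 116))² = ((33 + √(-36))*275)² = ((33 + 6*I)*275)² = (9075 + 1650*I)²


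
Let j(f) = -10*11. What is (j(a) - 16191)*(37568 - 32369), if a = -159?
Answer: -84748899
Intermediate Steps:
j(f) = -110
(j(a) - 16191)*(37568 - 32369) = (-110 - 16191)*(37568 - 32369) = -16301*5199 = -84748899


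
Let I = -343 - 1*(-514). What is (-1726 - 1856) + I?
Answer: -3411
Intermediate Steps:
I = 171 (I = -343 + 514 = 171)
(-1726 - 1856) + I = (-1726 - 1856) + 171 = -3582 + 171 = -3411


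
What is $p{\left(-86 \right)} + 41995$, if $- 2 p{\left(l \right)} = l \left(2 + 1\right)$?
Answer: $42124$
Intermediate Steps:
$p{\left(l \right)} = - \frac{3 l}{2}$ ($p{\left(l \right)} = - \frac{l \left(2 + 1\right)}{2} = - \frac{l 3}{2} = - \frac{3 l}{2}$)
$p{\left(-86 \right)} + 41995 = \left(- \frac{3}{2}\right) \left(-86\right) + 41995 = 129 + 41995 = 42124$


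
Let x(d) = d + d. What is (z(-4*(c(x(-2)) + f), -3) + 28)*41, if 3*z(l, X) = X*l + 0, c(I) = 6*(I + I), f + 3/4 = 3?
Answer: -6355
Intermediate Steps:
f = 9/4 (f = -3/4 + 3 = 9/4 ≈ 2.2500)
x(d) = 2*d
c(I) = 12*I (c(I) = 6*(2*I) = 12*I)
z(l, X) = X*l/3 (z(l, X) = (X*l + 0)/3 = (X*l)/3 = X*l/3)
(z(-4*(c(x(-2)) + f), -3) + 28)*41 = ((1/3)*(-3)*(-4*(12*(2*(-2)) + 9/4)) + 28)*41 = ((1/3)*(-3)*(-4*(12*(-4) + 9/4)) + 28)*41 = ((1/3)*(-3)*(-4*(-48 + 9/4)) + 28)*41 = ((1/3)*(-3)*(-4*(-183/4)) + 28)*41 = ((1/3)*(-3)*183 + 28)*41 = (-183 + 28)*41 = -155*41 = -6355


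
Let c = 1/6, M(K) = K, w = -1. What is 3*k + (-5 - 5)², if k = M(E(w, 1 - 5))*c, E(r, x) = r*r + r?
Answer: 100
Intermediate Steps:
E(r, x) = r + r² (E(r, x) = r² + r = r + r²)
c = ⅙ ≈ 0.16667
k = 0 (k = -(1 - 1)*(⅙) = -1*0*(⅙) = 0*(⅙) = 0)
3*k + (-5 - 5)² = 3*0 + (-5 - 5)² = 0 + (-10)² = 0 + 100 = 100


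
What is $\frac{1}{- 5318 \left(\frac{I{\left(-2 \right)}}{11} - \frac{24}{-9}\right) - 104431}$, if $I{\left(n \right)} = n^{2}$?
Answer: $- \frac{33}{3978023} \approx -8.2956 \cdot 10^{-6}$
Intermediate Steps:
$\frac{1}{- 5318 \left(\frac{I{\left(-2 \right)}}{11} - \frac{24}{-9}\right) - 104431} = \frac{1}{- 5318 \left(\frac{\left(-2\right)^{2}}{11} - \frac{24}{-9}\right) - 104431} = \frac{1}{- 5318 \left(4 \cdot \frac{1}{11} - - \frac{8}{3}\right) - 104431} = \frac{1}{- 5318 \left(\frac{4}{11} + \frac{8}{3}\right) - 104431} = \frac{1}{\left(-5318\right) \frac{100}{33} - 104431} = \frac{1}{- \frac{531800}{33} - 104431} = \frac{1}{- \frac{3978023}{33}} = - \frac{33}{3978023}$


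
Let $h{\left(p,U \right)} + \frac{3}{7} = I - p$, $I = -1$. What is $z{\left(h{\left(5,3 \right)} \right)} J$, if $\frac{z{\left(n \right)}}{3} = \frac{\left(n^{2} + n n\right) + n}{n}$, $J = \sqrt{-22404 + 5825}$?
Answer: $- \frac{249 i \sqrt{16579}}{7} \approx - 4580.2 i$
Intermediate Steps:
$h{\left(p,U \right)} = - \frac{10}{7} - p$ ($h{\left(p,U \right)} = - \frac{3}{7} - \left(1 + p\right) = - \frac{10}{7} - p$)
$J = i \sqrt{16579}$ ($J = \sqrt{-16579} = i \sqrt{16579} \approx 128.76 i$)
$z{\left(n \right)} = \frac{3 \left(n + 2 n^{2}\right)}{n}$ ($z{\left(n \right)} = 3 \frac{\left(n^{2} + n n\right) + n}{n} = 3 \frac{\left(n^{2} + n^{2}\right) + n}{n} = 3 \frac{2 n^{2} + n}{n} = 3 \frac{n + 2 n^{2}}{n} = \frac{3 \left(n + 2 n^{2}\right)}{n}$)
$z{\left(h{\left(5,3 \right)} \right)} J = \left(3 + 6 \left(- \frac{10}{7} - 5\right)\right) i \sqrt{16579} = \left(3 + 6 \left(- \frac{45}{7}\right)\right) i \sqrt{16579} = \left(3 - \frac{270}{7}\right) i \sqrt{16579} = - \frac{249 i \sqrt{16579}}{7}$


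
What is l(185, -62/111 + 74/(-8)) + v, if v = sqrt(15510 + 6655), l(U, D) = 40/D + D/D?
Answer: -2681/871 + sqrt(22165) ≈ 145.80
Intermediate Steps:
l(U, D) = 1 + 40/D (l(U, D) = 40/D + 1 = 1 + 40/D)
v = sqrt(22165) ≈ 148.88
l(185, -62/111 + 74/(-8)) + v = (40 + (-62/111 + 74/(-8)))/(-62/111 + 74/(-8)) + sqrt(22165) = (40 + (-62*1/111 + 74*(-1/8)))/(-62*1/111 + 74*(-1/8)) + sqrt(22165) = (40 + (-62/111 - 37/4))/(-62/111 - 37/4) + sqrt(22165) = (40 - 4355/444)/(-4355/444) + sqrt(22165) = -444/4355*13405/444 + sqrt(22165) = -2681/871 + sqrt(22165)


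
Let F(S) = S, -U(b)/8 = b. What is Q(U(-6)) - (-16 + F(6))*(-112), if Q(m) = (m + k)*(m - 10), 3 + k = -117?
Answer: -3856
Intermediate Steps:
k = -120 (k = -3 - 117 = -120)
U(b) = -8*b
Q(m) = (-120 + m)*(-10 + m) (Q(m) = (m - 120)*(m - 10) = (-120 + m)*(-10 + m))
Q(U(-6)) - (-16 + F(6))*(-112) = (1200 + (-8*(-6))² - (-1040)*(-6)) - (-16 + 6)*(-112) = (1200 + 48² - 130*48) - (-10)*(-112) = (1200 + 2304 - 6240) - 1*1120 = -2736 - 1120 = -3856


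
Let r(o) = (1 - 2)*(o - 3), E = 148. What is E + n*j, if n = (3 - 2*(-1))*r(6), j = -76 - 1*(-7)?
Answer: 1183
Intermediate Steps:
j = -69 (j = -76 + 7 = -69)
r(o) = 3 - o (r(o) = -(-3 + o) = 3 - o)
n = -15 (n = (3 - 2*(-1))*(3 - 1*6) = (3 + 2)*(3 - 6) = 5*(-3) = -15)
E + n*j = 148 - 15*(-69) = 148 + 1035 = 1183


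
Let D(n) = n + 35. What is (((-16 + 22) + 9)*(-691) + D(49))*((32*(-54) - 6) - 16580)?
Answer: 188286234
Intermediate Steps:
D(n) = 35 + n
(((-16 + 22) + 9)*(-691) + D(49))*((32*(-54) - 6) - 16580) = (((-16 + 22) + 9)*(-691) + (35 + 49))*((32*(-54) - 6) - 16580) = ((6 + 9)*(-691) + 84)*((-1728 - 6) - 16580) = (15*(-691) + 84)*(-1734 - 16580) = (-10365 + 84)*(-18314) = -10281*(-18314) = 188286234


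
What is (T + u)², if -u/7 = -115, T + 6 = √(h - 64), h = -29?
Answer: (799 + I*√93)² ≈ 6.3831e+5 + 1.541e+4*I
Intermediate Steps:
T = -6 + I*√93 (T = -6 + √(-29 - 64) = -6 + √(-93) = -6 + I*√93 ≈ -6.0 + 9.6436*I)
u = 805 (u = -7*(-115) = 805)
(T + u)² = ((-6 + I*√93) + 805)² = (799 + I*√93)²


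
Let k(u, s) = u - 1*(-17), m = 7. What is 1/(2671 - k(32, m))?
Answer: 1/2622 ≈ 0.00038139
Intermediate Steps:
k(u, s) = 17 + u (k(u, s) = u + 17 = 17 + u)
1/(2671 - k(32, m)) = 1/(2671 - (17 + 32)) = 1/(2671 - 1*49) = 1/(2671 - 49) = 1/2622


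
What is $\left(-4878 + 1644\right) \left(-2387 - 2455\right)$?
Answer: $15659028$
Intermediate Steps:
$\left(-4878 + 1644\right) \left(-2387 - 2455\right) = \left(-3234\right) \left(-4842\right) = 15659028$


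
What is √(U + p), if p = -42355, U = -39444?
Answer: I*√81799 ≈ 286.01*I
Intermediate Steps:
√(U + p) = √(-39444 - 42355) = √(-81799) = I*√81799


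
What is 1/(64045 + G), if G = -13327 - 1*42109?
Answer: 1/8609 ≈ 0.00011616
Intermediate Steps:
G = -55436 (G = -13327 - 42109 = -55436)
1/(64045 + G) = 1/(64045 - 55436) = 1/8609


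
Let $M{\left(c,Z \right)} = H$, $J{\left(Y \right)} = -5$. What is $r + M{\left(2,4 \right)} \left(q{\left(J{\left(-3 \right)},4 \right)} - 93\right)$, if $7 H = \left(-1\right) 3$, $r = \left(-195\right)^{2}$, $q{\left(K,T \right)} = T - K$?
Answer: $38061$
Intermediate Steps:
$r = 38025$
$H = - \frac{3}{7}$ ($H = \frac{\left(-1\right) 3}{7} = \frac{1}{7} \left(-3\right) = - \frac{3}{7} \approx -0.42857$)
$M{\left(c,Z \right)} = - \frac{3}{7}$
$r + M{\left(2,4 \right)} \left(q{\left(J{\left(-3 \right)},4 \right)} - 93\right) = 38025 - \frac{3 \left(\left(4 - -5\right) - 93\right)}{7} = 38025 - \frac{3 \left(\left(4 + 5\right) - 93\right)}{7} = 38025 - \frac{3 \left(9 - 93\right)}{7} = 38025 - -36 = 38025 + 36 = 38061$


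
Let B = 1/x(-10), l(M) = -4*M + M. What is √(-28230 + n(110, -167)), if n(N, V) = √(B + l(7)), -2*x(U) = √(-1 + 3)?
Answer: √(-28230 + √(-21 - √2)) ≈ 0.014 + 168.02*I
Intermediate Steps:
x(U) = -√2/2 (x(U) = -√(-1 + 3)/2 = -√2/2)
l(M) = -3*M
B = -√2 (B = 1/(-√2/2) = -√2 ≈ -1.4142)
n(N, V) = √(-21 - √2) (n(N, V) = √(-√2 - 3*7) = √(-√2 - 21) = √(-21 - √2))
√(-28230 + n(110, -167)) = √(-28230 + √(-21 - √2))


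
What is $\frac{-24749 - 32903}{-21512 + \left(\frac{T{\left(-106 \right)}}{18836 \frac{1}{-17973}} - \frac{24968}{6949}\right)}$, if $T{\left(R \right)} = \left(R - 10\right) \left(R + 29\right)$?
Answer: $\frac{1886537229332}{982940473745} \approx 1.9193$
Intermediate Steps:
$T{\left(R \right)} = \left(-10 + R\right) \left(29 + R\right)$
$\frac{-24749 - 32903}{-21512 + \left(\frac{T{\left(-106 \right)}}{18836 \frac{1}{-17973}} - \frac{24968}{6949}\right)} = \frac{-24749 - 32903}{-21512 + \left(\frac{-290 + \left(-106\right)^{2} + 19 \left(-106\right)}{18836 \frac{1}{-17973}} - \frac{24968}{6949}\right)} = - \frac{57652}{-21512 + \left(\frac{-290 + 11236 - 2014}{18836 \left(- \frac{1}{17973}\right)} - \frac{24968}{6949}\right)} = - \frac{57652}{-21512 + \left(\frac{8932}{- \frac{18836}{17973}} - \frac{24968}{6949}\right)} = - \frac{57652}{-21512 + \left(8932 \left(- \frac{17973}{18836}\right) - \frac{24968}{6949}\right)} = - \frac{57652}{-21512 - \frac{279006718153}{32722841}} = - \frac{57652}{- \frac{982940473745}{32722841}} = \left(-57652\right) \left(- \frac{32722841}{982940473745}\right) = \frac{1886537229332}{982940473745}$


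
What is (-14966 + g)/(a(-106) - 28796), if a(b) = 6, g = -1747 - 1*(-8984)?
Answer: 7729/28790 ≈ 0.26846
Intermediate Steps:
g = 7237 (g = -1747 + 8984 = 7237)
(-14966 + g)/(a(-106) - 28796) = (-14966 + 7237)/(6 - 28796) = -7729/(-28790) = -7729*(-1/28790) = 7729/28790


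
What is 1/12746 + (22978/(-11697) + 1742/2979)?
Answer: -204244258495/148046332266 ≈ -1.3796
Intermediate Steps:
1/12746 + (22978/(-11697) + 1742/2979) = 1/12746 + (22978*(-1/11697) + 1742*(1/2979)) = 1/12746 + (-22978/11697 + 1742/2979) = 1/12746 - 16025096/11615121 = -204244258495/148046332266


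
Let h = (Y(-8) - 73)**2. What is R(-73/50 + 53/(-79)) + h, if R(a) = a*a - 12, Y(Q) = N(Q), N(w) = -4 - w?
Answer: 74167118389/15602500 ≈ 4753.5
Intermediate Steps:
Y(Q) = -4 - Q
R(a) = -12 + a**2 (R(a) = a**2 - 12 = -12 + a**2)
h = 4761 (h = ((-4 - 1*(-8)) - 73)**2 = ((-4 + 8) - 73)**2 = (4 - 73)**2 = (-69)**2 = 4761)
R(-73/50 + 53/(-79)) + h = (-12 + (-73/50 + 53/(-79))**2) + 4761 = (-12 + (-73*1/50 + 53*(-1/79))**2) + 4761 = (-12 + (-73/50 - 53/79)**2) + 4761 = (-12 + (-8417/3950)**2) + 4761 = (-12 + 70845889/15602500) + 4761 = -116384111/15602500 + 4761 = 74167118389/15602500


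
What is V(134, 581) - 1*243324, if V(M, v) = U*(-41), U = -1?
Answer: -243283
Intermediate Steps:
V(M, v) = 41 (V(M, v) = -1*(-41) = 41)
V(134, 581) - 1*243324 = 41 - 1*243324 = 41 - 243324 = -243283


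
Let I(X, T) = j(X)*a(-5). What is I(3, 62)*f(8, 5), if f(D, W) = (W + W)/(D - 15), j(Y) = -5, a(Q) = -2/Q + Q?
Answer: -230/7 ≈ -32.857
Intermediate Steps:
a(Q) = Q - 2/Q
I(X, T) = 23 (I(X, T) = -5*(-5 - 2/(-5)) = -5*(-5 - 2*(-⅕)) = -5*(-5 + ⅖) = -5*(-23/5) = 23)
f(D, W) = 2*W/(-15 + D) (f(D, W) = (2*W)/(-15 + D) = 2*W/(-15 + D))
I(3, 62)*f(8, 5) = 23*(2*5/(-15 + 8)) = 23*(2*5/(-7)) = 23*(2*5*(-⅐)) = 23*(-10/7) = -230/7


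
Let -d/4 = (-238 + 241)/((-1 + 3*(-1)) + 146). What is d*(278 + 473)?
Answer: -4506/71 ≈ -63.465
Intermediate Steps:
d = -6/71 (d = -4*(-238 + 241)/((-1 + 3*(-1)) + 146) = -12/((-1 - 3) + 146) = -12/(-4 + 146) = -12/142 = -4*3/142 = -6/71 ≈ -0.084507)
d*(278 + 473) = -6*(278 + 473)/71 = -6/71*751 = -4506/71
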